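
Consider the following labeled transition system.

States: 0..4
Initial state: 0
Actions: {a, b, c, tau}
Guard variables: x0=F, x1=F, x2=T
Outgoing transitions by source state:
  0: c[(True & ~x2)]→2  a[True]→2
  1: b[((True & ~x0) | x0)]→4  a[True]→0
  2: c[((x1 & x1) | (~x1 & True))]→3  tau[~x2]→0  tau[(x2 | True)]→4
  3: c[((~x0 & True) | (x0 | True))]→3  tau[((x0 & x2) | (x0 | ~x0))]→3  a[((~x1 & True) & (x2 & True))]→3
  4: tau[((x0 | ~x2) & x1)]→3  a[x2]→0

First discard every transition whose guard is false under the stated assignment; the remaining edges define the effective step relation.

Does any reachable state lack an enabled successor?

Answer: DEADLOCK-FREE

Trace:
Reachable = {0,2,3,4}
  0: a→2  [deg 1]
  2: c→3  tau→4  [deg 2]
  3: a→3  c→3  tau→3  [deg 3]
  4: a→0  [deg 1]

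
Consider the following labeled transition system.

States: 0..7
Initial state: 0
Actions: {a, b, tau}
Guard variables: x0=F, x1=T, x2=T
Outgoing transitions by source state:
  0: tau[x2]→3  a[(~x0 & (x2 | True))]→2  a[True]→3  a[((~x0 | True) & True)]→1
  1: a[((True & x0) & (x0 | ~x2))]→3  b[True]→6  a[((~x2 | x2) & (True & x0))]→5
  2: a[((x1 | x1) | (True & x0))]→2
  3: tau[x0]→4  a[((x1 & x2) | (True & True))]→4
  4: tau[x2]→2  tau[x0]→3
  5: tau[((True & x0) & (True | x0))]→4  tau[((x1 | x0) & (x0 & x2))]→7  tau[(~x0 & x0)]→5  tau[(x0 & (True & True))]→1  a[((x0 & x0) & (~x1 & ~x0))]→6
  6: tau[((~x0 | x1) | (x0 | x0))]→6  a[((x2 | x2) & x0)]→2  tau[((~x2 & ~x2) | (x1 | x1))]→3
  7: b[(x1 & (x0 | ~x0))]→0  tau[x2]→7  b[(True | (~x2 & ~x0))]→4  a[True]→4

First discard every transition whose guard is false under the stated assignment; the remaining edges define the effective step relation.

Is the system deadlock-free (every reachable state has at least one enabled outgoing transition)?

Reach set: {0,1,2,3,4,6}
  0: a→1  a→2  a→3  tau→3  [deg 4]
  1: b→6  [deg 1]
  2: a→2  [deg 1]
  3: a→4  [deg 1]
  4: tau→2  [deg 1]
  6: tau→3  tau→6  [deg 2]

Answer: DEADLOCK-FREE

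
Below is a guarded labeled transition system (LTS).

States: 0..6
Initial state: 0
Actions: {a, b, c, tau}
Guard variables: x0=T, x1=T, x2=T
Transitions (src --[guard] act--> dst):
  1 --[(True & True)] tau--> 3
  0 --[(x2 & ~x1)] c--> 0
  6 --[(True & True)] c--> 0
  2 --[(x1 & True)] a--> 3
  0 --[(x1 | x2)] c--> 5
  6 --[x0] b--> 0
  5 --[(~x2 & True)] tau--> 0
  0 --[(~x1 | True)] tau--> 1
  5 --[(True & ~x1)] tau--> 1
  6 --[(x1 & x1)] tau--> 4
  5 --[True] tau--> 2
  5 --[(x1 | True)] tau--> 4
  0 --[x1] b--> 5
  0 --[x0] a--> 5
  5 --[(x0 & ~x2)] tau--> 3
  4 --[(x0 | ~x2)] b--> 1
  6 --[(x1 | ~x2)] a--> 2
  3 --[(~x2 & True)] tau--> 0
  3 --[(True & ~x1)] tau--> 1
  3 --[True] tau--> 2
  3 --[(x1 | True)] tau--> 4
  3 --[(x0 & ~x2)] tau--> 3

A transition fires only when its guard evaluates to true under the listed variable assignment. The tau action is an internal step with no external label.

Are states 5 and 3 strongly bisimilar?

Refine partition for ~:
  round 0: {{0,1,2,3,4,5,6}}
  round 1: {{0,6},{1,3,5},{2},{4}}
  round 2: {{0},{1},{2},{3,5},{4},{6}}
stable after 3 split(s): 6 block(s)
[5]={3,5}  [3]={3,5}

Answer: BISIMILAR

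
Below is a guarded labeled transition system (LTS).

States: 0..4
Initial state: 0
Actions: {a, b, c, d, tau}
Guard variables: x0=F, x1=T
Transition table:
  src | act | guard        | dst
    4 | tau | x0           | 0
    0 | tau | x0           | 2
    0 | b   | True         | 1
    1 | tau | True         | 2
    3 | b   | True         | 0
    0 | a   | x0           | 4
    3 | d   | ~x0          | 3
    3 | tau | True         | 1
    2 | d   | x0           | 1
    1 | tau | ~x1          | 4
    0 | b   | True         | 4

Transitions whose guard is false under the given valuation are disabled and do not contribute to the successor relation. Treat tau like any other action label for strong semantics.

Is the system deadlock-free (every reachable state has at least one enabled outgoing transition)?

Answer: DEADLOCK at state 2

Working:
Reach set: {0,1,2,4}
  0: b→1  b→4  [deg 2]
  1: tau→2  [deg 1]
  2: ∅  [STUCK]
  4: ∅  [STUCK]
trace reaching 2: b·tau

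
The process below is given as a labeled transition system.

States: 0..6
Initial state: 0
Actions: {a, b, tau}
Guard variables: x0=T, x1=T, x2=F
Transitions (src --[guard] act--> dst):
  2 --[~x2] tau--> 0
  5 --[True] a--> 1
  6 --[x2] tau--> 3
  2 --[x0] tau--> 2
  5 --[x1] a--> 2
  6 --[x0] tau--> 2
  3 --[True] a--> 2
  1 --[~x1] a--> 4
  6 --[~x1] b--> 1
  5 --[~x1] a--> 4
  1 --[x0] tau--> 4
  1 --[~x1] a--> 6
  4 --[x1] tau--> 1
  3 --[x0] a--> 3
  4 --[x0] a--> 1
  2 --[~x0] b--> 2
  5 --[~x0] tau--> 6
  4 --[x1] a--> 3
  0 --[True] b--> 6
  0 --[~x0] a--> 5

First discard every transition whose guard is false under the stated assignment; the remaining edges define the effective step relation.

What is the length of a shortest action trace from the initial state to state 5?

Answer: UNREACHABLE

Working:
BFS to 5:
  depth 0: {0}
  depth 1: {6}
  depth 2: {2}
5 never appears.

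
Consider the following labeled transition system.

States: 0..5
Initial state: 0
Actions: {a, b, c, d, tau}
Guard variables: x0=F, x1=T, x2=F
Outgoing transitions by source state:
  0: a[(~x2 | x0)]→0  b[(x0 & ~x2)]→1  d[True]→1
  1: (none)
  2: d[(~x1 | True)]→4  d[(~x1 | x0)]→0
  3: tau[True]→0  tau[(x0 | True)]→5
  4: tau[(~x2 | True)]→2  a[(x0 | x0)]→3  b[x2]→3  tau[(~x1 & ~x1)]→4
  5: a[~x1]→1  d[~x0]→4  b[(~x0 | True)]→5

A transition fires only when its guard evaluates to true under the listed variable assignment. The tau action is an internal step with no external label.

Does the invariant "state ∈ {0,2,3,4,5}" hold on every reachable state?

Answer: INVARIANT VIOLATED at state 1

Trace:
Inv-set: {0,2,3,4,5}
Reach set: {0,1}
  0: ok
  1: ✗ unsafe
counterexample path to 1: d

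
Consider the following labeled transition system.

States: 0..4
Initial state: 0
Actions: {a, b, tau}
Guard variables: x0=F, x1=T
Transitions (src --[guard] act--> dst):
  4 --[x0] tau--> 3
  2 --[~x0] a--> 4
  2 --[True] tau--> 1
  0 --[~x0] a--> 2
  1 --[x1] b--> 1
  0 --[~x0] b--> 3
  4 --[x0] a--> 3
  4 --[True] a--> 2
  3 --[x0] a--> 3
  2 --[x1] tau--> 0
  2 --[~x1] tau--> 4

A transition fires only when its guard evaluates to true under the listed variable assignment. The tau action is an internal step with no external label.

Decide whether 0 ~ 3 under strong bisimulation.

Bisimulation quotient by refinement:
  P[0] = {{0,1,2,3,4}}
  P[1] = {{0},{1},{2},{3},{4}}
Fixed point at round 2; 5 class(es).
class of 0: {0}; class of 3: {3}

Answer: NOT BISIMILAR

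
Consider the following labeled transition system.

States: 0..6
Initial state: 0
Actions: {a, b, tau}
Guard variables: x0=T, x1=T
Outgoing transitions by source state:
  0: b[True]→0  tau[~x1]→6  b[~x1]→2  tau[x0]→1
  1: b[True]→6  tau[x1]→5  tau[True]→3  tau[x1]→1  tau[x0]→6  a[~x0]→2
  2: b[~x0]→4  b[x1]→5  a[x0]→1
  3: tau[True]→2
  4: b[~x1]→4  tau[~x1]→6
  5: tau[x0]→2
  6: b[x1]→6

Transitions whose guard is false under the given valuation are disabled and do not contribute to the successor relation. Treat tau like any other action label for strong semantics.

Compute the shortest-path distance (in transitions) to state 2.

BFS to 2:
  depth 0: {0}
  depth 1: {1}
  depth 2: {3,5,6}
  depth 3: {2}
2 enters at depth 3; path tau·tau·tau

Answer: 3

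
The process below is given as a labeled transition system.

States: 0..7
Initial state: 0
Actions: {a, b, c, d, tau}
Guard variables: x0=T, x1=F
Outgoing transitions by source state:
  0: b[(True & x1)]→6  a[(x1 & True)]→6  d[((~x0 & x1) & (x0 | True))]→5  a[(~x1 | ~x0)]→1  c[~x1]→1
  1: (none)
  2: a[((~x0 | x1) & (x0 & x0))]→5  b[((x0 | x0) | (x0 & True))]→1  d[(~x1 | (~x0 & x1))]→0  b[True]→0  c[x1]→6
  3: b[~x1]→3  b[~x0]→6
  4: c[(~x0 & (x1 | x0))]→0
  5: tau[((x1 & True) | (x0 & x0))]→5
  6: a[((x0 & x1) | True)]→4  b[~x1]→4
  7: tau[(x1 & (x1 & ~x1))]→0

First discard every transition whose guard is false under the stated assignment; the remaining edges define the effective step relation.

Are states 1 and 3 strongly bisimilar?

Compute ~ classes (split until stable):
  π0 = {{0,1,2,3,4,5,6,7}}
  π1 = {{0},{1,4,7},{2},{3},{5},{6}}
Fixed point at round 2; 6 class(es).
[1]={1,4,7}  [3]={3}

Answer: NOT BISIMILAR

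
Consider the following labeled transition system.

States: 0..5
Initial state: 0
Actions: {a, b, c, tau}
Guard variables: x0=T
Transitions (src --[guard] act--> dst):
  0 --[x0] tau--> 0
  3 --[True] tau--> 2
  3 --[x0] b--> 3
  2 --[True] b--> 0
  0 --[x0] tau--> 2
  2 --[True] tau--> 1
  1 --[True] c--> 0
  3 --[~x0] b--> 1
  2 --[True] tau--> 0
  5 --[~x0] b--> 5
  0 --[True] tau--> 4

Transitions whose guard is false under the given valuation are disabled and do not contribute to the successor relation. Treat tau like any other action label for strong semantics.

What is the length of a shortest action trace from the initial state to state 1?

Answer: 2

Trace:
Layered search for 1:
  L0 = {0}
  L1 = {2,4}
  L2 = {1}
first hit 1 at d=2 via tau·tau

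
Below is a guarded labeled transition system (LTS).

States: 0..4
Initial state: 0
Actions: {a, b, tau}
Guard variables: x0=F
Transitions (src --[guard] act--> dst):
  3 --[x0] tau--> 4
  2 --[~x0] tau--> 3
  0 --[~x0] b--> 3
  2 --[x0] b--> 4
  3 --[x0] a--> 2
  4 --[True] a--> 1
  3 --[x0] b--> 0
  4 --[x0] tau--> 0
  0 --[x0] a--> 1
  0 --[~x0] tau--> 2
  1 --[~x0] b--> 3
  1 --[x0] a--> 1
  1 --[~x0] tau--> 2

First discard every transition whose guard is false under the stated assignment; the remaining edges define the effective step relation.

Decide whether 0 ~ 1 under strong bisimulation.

Answer: BISIMILAR

Trace:
Compute ~ classes (split until stable):
  π0 = {{0,1,2,3,4}}
  π1 = {{0,1},{2},{3},{4}}
stable after 2 split(s): 4 block(s)
[0]={0,1}  [1]={0,1}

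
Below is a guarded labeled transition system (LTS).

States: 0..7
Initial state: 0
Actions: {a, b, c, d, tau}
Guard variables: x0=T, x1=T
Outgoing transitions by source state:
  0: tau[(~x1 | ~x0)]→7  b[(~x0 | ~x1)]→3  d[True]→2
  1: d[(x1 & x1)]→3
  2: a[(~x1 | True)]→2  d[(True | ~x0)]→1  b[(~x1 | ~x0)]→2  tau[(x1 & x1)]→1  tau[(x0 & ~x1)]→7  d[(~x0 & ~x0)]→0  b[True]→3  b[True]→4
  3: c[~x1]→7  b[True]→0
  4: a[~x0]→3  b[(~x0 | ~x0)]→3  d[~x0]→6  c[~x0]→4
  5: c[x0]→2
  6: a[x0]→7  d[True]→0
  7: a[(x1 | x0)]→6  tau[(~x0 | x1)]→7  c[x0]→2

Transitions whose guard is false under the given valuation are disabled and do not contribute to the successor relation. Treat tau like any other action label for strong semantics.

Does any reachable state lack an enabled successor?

Answer: DEADLOCK at state 4

Working:
Reachable = {0,1,2,3,4}
  0: d→2  [1 out]
  1: d→3  [1 out]
  2: a→2  b→3  b→4  d→1  tau→1  [5 out]
  3: b→0  [1 out]
  4: ∅  [STUCK]
witness 4: d·b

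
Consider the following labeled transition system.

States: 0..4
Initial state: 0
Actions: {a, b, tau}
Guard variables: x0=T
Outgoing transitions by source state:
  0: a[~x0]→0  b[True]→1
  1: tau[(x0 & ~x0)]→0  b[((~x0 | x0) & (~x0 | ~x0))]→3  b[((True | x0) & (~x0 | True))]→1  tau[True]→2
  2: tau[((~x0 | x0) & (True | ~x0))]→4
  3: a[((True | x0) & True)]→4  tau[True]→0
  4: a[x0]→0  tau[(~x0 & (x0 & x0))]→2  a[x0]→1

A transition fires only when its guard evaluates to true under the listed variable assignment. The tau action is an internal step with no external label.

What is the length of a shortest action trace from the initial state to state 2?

Layered search for 2:
  Layer 0: {0}
  Layer 1: {1}
  Layer 2: {2}
2 enters at depth 2; path b·tau

Answer: 2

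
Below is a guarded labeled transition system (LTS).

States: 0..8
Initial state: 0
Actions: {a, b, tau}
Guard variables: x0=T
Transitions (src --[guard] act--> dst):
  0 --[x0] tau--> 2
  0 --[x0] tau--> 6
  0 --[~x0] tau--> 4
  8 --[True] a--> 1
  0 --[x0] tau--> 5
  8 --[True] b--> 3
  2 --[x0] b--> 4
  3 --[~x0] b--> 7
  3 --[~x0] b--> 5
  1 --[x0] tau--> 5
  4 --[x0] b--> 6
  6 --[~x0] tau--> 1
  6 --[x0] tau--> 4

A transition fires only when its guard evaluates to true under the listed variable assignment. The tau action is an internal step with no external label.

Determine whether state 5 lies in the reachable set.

After dropping false guards: 9 live edges.
Layer 0: {0}
Layer 1: {2,5,6}  cumulative {0,2,5,6}
Layer 2: {4}  cumulative {0,2,4,5,6}
R = {0,2,4,5,6}
witness 5: tau

Answer: REACHABLE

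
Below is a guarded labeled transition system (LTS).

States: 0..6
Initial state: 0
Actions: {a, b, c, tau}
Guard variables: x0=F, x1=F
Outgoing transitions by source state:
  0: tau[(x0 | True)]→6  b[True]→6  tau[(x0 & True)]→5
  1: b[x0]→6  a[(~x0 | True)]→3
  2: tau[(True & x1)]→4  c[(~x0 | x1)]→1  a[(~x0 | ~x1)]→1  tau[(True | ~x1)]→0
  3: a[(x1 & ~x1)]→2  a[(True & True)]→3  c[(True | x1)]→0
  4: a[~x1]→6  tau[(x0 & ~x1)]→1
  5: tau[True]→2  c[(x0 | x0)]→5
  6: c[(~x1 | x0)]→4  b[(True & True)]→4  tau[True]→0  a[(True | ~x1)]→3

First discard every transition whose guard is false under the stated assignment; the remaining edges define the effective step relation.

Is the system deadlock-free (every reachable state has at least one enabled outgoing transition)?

Answer: DEADLOCK-FREE

Analysis:
R = {0,3,4,6}
  0: b→6  tau→6  [2 out]
  3: a→3  c→0  [2 out]
  4: a→6  [1 out]
  6: a→3  b→4  c→4  tau→0  [4 out]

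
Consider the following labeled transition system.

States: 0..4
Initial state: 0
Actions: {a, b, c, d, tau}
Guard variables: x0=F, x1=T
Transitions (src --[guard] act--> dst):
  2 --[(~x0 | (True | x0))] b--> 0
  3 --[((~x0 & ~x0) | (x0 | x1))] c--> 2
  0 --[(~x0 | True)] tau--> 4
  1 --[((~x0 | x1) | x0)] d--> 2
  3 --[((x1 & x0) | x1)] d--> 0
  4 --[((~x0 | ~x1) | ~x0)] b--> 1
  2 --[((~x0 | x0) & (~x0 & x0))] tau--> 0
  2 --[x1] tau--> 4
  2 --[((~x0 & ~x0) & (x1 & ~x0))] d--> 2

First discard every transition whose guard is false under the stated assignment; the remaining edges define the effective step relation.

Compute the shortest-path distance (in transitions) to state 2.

BFS to 2:
  depth 0: {0}
  depth 1: {4}
  depth 2: {1}
  depth 3: {2}
first hit 2 at d=3 via tau·b·d

Answer: 3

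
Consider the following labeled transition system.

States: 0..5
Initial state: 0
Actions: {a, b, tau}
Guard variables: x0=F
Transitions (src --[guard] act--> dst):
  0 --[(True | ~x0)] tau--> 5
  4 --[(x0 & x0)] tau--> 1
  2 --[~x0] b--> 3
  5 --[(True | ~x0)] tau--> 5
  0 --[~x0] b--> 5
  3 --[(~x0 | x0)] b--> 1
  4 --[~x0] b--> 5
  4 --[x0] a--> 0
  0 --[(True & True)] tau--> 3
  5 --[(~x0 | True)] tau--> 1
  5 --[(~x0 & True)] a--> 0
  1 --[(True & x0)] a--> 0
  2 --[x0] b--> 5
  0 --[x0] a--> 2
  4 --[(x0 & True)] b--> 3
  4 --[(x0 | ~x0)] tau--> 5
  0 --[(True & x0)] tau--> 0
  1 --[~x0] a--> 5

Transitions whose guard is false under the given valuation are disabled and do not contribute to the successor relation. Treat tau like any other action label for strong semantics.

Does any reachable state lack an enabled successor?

Answer: DEADLOCK-FREE

Trace:
R = {0,1,3,5}
  0: b→5  tau→3  tau→5  [deg 3]
  1: a→5  [deg 1]
  3: b→1  [deg 1]
  5: a→0  tau→1  tau→5  [deg 3]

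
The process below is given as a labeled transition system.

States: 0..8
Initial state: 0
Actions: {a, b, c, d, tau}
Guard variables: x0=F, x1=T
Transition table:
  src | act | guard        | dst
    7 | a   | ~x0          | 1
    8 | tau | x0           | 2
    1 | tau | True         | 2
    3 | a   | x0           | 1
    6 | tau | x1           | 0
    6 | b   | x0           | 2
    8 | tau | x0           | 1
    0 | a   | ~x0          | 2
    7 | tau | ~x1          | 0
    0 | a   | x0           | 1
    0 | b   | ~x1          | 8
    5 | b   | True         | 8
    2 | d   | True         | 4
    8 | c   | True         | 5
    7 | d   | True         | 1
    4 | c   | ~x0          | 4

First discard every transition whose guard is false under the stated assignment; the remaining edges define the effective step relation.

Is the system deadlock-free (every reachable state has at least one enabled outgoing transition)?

Reachable = {0,2,4}
  0: a→2  [1 exit(s)]
  2: d→4  [1 exit(s)]
  4: c→4  [1 exit(s)]

Answer: DEADLOCK-FREE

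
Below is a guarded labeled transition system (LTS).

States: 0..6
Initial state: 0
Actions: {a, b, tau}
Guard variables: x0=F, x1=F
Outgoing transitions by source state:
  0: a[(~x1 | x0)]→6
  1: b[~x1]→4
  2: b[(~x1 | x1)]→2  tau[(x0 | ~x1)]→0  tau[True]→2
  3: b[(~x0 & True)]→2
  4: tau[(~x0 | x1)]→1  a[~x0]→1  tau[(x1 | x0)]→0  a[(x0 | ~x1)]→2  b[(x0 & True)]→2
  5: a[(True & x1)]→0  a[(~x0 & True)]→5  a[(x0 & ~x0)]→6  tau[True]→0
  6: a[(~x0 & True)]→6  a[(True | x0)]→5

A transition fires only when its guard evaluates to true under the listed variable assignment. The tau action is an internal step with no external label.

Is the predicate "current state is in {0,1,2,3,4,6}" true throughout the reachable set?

Allowed set {0,1,2,3,4,6}
Reachable = {0,5,6}
  0: safe
  5: VIOLATES
  6: safe
reach 5 via a·a — violates

Answer: INVARIANT VIOLATED at state 5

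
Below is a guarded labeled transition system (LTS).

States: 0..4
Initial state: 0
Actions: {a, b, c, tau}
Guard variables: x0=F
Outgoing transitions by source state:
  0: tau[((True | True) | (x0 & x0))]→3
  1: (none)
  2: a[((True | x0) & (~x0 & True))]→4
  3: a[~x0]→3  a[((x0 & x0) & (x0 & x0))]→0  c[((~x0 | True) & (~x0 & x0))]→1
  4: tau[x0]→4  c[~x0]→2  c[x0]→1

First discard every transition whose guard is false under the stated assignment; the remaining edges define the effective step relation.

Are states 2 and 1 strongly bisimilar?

Refine partition for ~:
  π0 = {{0,1,2,3,4}}
  π1 = {{0},{1},{2,3},{4}}
  π2 = {{0},{1},{2},{3},{4}}
stable after 3 split(s): 5 block(s)
[2]={2}  [1]={1}

Answer: NOT BISIMILAR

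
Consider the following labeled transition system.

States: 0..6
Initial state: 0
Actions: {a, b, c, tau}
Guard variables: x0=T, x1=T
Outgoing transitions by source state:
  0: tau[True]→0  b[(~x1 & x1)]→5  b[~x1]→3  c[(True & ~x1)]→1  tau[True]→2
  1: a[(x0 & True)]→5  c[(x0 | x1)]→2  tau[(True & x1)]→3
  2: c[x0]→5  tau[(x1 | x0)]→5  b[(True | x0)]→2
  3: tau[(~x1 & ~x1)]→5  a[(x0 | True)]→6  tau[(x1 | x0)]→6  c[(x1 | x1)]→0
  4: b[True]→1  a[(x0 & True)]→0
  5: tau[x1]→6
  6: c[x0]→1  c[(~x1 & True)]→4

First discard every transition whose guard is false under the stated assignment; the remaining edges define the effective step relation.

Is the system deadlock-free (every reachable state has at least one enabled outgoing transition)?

Answer: DEADLOCK-FREE

Analysis:
R = {0,1,2,3,5,6}
  0: tau→0  tau→2  [2 out]
  1: a→5  c→2  tau→3  [3 out]
  2: b→2  c→5  tau→5  [3 out]
  3: a→6  c→0  tau→6  [3 out]
  5: tau→6  [1 out]
  6: c→1  [1 out]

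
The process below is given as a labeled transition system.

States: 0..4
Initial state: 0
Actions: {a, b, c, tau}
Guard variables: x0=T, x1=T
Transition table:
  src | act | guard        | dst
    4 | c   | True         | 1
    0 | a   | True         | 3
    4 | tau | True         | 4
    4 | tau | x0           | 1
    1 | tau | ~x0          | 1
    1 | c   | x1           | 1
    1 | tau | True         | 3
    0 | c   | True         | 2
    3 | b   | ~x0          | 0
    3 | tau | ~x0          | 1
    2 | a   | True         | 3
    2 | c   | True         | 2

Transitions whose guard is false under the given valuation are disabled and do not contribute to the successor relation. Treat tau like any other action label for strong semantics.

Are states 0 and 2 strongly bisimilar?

Answer: BISIMILAR

Analysis:
Refine partition for ~:
  round 0: {{0,1,2,3,4}}
  round 1: {{0,2},{1,4},{3}}
  round 2: {{0,2},{1},{3},{4}}
Fixed point at round 3; 4 class(es).
class of 0: {0,2}; class of 2: {0,2}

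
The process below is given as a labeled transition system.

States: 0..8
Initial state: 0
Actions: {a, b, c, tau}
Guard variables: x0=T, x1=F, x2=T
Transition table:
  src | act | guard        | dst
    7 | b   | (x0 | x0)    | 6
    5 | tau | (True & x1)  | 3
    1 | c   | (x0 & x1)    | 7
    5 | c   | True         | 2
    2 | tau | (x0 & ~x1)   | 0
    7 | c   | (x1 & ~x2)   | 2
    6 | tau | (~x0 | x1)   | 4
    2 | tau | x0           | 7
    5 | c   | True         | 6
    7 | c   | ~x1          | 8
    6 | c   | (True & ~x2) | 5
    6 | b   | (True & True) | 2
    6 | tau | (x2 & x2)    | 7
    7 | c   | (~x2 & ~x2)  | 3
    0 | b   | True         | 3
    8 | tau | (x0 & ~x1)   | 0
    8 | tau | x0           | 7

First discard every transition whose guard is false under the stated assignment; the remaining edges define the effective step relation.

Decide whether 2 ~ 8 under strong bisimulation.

Bisimulation quotient by refinement:
  P[0] = {{0,1,2,3,4,5,6,7,8}}
  P[1] = {{0},{1,3,4},{2,8},{5},{6},{7}}
stable after 2 split(s): 6 block(s)
[2]={2,8}  [8]={2,8}

Answer: BISIMILAR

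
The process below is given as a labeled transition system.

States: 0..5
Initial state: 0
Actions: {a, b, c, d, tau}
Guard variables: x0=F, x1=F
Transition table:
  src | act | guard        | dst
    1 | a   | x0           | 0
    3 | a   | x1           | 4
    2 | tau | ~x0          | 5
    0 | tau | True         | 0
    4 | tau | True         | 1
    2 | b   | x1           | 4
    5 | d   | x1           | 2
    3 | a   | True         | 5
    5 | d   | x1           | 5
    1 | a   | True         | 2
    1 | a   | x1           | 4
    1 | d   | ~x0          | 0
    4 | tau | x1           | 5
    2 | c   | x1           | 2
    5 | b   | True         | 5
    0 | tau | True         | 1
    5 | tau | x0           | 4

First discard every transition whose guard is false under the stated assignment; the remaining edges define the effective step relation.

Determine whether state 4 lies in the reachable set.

8 transition(s) survive guard evaluation.
depth 0: {0}
depth 1: {1}  now seen {0,1}
depth 2: {2}  now seen {0,1,2}
depth 3: {5}  now seen {0,1,2,5}
Reach set: {0,1,2,5}

Answer: UNREACHABLE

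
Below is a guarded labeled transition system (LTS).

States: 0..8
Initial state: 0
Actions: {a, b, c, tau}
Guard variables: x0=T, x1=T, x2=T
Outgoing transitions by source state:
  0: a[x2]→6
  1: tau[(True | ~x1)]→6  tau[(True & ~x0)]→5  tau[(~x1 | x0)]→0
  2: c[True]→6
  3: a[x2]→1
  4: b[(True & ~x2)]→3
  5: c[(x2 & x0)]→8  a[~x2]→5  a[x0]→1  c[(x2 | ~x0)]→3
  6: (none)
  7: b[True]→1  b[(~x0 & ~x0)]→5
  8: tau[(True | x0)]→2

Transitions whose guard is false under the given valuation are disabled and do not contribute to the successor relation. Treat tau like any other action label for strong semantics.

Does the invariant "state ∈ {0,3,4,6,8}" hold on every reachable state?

Inv-set: {0,3,4,6,8}
Reachable = {0,6}
  0: safe
  6: safe

Answer: INVARIANT HOLDS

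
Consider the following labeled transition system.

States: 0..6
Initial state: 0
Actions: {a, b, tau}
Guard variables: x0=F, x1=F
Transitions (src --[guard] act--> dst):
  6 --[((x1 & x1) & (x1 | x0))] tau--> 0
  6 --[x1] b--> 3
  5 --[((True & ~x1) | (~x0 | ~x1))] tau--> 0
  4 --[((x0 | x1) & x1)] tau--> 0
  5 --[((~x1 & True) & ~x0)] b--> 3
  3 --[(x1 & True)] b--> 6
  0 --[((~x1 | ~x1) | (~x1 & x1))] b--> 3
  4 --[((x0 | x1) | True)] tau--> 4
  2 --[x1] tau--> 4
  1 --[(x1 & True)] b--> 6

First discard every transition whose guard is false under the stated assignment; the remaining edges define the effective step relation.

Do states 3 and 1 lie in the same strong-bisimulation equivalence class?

Bisimulation quotient by refinement:
  π0 = {{0,1,2,3,4,5,6}}
  π1 = {{0},{1,2,3,6},{4},{5}}
4 equivalence class(es) (converged in 2)
[3]={1,2,3,6}  [1]={1,2,3,6}

Answer: BISIMILAR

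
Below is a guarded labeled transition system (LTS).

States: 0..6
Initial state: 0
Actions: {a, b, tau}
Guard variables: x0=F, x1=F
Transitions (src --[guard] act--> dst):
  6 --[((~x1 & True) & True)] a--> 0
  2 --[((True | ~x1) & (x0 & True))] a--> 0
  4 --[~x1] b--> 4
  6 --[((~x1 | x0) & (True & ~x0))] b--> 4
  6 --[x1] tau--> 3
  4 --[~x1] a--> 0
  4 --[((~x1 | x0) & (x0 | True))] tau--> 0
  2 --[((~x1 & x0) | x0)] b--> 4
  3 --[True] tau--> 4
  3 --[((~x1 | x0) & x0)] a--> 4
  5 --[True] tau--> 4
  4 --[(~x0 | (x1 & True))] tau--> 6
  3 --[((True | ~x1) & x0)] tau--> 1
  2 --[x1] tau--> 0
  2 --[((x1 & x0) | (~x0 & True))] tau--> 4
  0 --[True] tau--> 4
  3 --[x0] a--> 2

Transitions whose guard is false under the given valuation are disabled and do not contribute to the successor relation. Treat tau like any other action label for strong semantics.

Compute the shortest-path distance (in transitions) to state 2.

Answer: UNREACHABLE

Analysis:
Layered search for 2:
  depth 0: {0}
  depth 1: {4}
  depth 2: {6}
2 never appears.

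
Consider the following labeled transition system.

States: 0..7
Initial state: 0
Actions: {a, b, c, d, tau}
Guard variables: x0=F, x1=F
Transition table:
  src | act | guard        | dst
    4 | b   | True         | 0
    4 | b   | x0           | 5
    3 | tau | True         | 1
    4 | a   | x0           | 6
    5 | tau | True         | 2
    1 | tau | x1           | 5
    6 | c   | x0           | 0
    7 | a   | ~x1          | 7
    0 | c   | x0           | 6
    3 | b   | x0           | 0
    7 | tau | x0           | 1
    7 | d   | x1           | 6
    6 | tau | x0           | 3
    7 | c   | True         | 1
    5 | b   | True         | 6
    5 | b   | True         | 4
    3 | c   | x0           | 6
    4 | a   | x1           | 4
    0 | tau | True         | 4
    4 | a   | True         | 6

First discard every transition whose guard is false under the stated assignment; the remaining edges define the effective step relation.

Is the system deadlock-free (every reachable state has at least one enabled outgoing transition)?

Reach set: {0,4,6}
  0: tau→4  [1 out]
  4: a→6  b→0  [2 out]
  6: ∅  [STUCK]
Path to 6: tau·a

Answer: DEADLOCK at state 6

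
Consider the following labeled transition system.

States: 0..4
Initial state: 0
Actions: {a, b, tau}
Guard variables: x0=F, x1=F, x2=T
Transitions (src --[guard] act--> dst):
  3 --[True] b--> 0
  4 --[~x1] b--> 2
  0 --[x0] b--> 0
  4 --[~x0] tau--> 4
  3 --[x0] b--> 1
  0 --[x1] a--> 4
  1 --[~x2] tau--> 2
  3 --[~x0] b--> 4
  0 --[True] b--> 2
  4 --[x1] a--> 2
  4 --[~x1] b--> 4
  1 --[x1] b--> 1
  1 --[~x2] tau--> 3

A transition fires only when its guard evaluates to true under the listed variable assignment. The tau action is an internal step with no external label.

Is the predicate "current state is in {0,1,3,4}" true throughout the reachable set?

Allowed set {0,1,3,4}
R = {0,2}
  0: ok
  2: ✗ unsafe
witness against invariant: b → 2

Answer: INVARIANT VIOLATED at state 2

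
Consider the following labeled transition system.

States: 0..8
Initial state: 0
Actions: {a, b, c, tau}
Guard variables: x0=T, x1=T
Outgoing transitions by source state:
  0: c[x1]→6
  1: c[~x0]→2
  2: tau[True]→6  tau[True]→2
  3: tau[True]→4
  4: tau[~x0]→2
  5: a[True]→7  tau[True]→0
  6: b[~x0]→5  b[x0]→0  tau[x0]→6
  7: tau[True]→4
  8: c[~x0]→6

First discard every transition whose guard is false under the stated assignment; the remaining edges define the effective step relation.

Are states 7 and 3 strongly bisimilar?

Answer: BISIMILAR

Working:
Bisimulation quotient by refinement:
  π0 = {{0,1,2,3,4,5,6,7,8}}
  π1 = {{0},{1,4,8},{2,3,7},{5},{6}}
  π2 = {{0},{1,4,8},{2},{3,7},{5},{6}}
6 equivalence class(es) (converged in 3)
[7]={3,7}  [3]={3,7}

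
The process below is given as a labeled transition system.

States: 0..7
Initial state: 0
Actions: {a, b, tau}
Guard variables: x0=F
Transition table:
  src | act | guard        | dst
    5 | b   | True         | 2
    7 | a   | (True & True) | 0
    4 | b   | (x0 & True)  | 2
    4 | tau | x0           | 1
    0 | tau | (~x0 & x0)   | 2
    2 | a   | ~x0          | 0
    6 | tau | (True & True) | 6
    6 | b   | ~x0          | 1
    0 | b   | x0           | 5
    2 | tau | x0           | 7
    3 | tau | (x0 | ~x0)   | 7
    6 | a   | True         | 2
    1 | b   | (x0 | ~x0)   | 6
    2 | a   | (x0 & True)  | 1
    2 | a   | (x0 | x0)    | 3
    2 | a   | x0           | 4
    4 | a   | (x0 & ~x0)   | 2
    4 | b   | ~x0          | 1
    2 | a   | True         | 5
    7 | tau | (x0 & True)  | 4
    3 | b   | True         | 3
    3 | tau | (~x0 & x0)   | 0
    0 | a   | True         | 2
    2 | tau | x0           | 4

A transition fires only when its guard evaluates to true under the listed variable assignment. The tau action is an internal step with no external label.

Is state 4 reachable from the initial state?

Answer: UNREACHABLE

Analysis:
12 transition(s) survive guard evaluation.
depth 0: {0}
depth 1: {2}  cumulative {0,2}
depth 2: {5}  cumulative {0,2,5}
Reach set: {0,2,5}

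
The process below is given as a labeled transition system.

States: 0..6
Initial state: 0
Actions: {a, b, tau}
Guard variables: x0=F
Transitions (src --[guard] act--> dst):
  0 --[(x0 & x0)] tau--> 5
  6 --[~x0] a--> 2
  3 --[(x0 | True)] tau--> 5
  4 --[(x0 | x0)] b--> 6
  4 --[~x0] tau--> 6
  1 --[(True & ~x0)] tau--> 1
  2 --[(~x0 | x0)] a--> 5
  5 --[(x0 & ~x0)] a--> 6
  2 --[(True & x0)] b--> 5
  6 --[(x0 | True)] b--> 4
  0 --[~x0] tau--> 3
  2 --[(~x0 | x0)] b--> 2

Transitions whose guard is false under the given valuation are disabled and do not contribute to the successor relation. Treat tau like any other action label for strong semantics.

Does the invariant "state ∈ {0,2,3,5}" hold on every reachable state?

Answer: INVARIANT HOLDS

Analysis:
Inv-set: {0,2,3,5}
Reachable = {0,3,5}
  0: safe
  3: safe
  5: safe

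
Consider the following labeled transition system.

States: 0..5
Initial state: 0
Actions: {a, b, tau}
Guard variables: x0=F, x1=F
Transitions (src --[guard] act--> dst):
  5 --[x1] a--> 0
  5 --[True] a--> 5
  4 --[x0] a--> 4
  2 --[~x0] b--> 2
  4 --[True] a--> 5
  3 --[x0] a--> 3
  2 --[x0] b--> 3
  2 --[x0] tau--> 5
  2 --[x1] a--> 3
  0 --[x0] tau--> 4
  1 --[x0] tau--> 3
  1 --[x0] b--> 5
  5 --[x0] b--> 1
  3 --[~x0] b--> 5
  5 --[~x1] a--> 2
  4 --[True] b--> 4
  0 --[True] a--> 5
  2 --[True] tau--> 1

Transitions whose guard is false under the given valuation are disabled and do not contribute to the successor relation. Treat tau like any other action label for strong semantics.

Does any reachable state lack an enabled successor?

Reach set: {0,1,2,5}
  0: a→5  [1 out]
  1: ∅  [no exit]
  2: b→2  tau→1  [2 out]
  5: a→2  a→5  [2 out]
Path to 1: a·a·tau

Answer: DEADLOCK at state 1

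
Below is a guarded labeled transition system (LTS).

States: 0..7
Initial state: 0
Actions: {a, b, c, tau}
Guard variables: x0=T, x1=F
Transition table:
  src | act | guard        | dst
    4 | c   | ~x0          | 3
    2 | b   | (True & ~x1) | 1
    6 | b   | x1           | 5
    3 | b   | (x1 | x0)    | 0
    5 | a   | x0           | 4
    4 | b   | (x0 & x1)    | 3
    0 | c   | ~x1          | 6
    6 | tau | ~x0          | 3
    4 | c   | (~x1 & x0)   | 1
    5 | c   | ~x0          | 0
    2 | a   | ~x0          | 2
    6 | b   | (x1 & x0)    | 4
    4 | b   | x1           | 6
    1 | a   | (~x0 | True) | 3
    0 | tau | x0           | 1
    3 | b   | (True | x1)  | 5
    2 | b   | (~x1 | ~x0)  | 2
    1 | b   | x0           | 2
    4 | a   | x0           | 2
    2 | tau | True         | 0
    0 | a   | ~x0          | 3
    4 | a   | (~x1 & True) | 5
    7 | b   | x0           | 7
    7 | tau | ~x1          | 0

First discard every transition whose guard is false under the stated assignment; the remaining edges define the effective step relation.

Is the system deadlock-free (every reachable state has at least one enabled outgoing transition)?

Answer: DEADLOCK at state 6

Trace:
Reachable = {0,1,2,3,4,5,6}
  0: c→6  tau→1  [2 exit(s)]
  1: a→3  b→2  [2 exit(s)]
  2: b→1  b→2  tau→0  [3 exit(s)]
  3: b→0  b→5  [2 exit(s)]
  4: a→2  a→5  c→1  [3 exit(s)]
  5: a→4  [1 exit(s)]
  6: ∅  [STUCK]
trace reaching 6: c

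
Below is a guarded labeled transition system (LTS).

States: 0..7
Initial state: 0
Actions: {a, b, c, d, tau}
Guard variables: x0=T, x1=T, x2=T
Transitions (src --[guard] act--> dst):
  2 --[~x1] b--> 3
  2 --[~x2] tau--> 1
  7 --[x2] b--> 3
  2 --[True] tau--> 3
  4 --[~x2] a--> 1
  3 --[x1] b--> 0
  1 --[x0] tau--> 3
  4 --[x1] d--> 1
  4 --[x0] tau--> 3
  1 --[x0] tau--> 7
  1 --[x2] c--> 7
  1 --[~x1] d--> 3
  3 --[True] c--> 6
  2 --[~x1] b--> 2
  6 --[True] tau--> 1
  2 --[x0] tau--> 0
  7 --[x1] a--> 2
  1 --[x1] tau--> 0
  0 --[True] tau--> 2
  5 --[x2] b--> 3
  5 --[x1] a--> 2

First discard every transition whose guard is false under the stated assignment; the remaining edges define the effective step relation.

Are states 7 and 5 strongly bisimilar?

Refine partition for ~:
  P[0] = {{0,1,2,3,4,5,6,7}}
  P[1] = {{0,2,6},{1},{3},{4},{5,7}}
  P[2] = {{0},{1},{2},{3},{4},{5,7},{6}}
stable after 3 split(s): 7 block(s)
7∈{5,7}, 5∈{5,7}

Answer: BISIMILAR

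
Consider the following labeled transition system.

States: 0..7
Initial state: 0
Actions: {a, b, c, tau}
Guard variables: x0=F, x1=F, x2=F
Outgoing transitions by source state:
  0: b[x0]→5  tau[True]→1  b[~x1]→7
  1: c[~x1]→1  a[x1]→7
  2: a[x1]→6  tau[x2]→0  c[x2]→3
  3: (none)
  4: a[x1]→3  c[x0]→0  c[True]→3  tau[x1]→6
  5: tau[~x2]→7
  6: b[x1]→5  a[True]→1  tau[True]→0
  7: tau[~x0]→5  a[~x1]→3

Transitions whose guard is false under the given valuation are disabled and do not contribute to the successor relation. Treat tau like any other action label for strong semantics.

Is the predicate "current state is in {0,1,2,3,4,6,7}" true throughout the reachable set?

Inv-set: {0,1,2,3,4,6,7}
R = {0,1,3,5,7}
  0: ✓
  1: ✓
  3: ✓
  5: VIOLATES
  7: ✓
reach 5 via b·tau — violates

Answer: INVARIANT VIOLATED at state 5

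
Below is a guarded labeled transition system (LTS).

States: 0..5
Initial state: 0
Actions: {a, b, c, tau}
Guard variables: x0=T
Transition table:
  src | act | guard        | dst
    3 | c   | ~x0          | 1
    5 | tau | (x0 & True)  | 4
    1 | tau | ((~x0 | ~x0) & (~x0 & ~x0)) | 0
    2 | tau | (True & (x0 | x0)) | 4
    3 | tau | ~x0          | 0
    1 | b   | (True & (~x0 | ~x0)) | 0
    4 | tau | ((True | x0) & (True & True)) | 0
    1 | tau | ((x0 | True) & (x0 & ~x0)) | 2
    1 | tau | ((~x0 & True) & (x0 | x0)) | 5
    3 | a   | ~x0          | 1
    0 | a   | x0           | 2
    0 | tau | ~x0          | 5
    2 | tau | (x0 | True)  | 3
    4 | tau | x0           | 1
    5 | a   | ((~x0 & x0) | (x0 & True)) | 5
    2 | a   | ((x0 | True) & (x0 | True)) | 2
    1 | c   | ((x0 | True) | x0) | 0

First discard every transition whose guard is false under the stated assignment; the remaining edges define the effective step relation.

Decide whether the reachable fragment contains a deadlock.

Answer: DEADLOCK at state 3

Analysis:
R = {0,1,2,3,4}
  0: a→2  [1 out]
  1: c→0  [1 out]
  2: a→2  tau→3  tau→4  [3 out]
  3: ∅  [STUCK]
  4: tau→0  tau→1  [2 out]
Path to 3: a·tau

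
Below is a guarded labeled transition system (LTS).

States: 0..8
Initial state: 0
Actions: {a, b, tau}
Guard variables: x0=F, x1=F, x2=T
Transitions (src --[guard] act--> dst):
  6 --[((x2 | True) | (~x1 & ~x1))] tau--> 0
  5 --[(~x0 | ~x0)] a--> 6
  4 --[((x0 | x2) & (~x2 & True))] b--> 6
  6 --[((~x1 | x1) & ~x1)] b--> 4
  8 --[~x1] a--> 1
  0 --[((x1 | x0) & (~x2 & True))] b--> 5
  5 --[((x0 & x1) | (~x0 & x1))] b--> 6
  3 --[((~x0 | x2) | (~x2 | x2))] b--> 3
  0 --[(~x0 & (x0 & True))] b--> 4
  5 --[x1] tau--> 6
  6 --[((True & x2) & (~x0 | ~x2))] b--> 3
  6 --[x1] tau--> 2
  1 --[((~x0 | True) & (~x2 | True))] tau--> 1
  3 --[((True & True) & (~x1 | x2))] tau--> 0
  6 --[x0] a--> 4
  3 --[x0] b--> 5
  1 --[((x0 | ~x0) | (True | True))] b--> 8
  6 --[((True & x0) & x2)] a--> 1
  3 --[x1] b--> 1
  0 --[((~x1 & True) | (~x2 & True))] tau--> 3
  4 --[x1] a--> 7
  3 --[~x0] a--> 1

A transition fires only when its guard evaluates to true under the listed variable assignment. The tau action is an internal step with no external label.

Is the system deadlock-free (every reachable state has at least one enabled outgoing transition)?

Reach set: {0,1,3,8}
  0: tau→3  [1 exit(s)]
  1: b→8  tau→1  [2 exit(s)]
  3: a→1  b→3  tau→0  [3 exit(s)]
  8: a→1  [1 exit(s)]

Answer: DEADLOCK-FREE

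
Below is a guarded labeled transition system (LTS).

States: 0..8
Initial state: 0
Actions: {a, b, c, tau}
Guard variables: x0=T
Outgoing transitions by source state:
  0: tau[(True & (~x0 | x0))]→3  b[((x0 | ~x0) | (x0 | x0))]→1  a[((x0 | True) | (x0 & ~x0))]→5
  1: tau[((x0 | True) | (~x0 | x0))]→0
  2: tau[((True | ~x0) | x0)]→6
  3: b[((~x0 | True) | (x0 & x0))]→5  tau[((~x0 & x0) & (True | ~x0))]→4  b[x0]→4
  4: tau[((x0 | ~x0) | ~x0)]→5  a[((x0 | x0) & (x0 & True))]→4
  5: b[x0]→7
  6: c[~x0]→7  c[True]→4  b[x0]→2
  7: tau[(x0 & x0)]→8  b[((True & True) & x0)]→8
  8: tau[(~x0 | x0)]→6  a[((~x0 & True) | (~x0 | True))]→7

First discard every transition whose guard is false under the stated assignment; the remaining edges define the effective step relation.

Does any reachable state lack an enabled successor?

R = {0,1,2,3,4,5,6,7,8}
  0: a→5  b→1  tau→3  [deg 3]
  1: tau→0  [deg 1]
  2: tau→6  [deg 1]
  3: b→4  b→5  [deg 2]
  4: a→4  tau→5  [deg 2]
  5: b→7  [deg 1]
  6: b→2  c→4  [deg 2]
  7: b→8  tau→8  [deg 2]
  8: a→7  tau→6  [deg 2]

Answer: DEADLOCK-FREE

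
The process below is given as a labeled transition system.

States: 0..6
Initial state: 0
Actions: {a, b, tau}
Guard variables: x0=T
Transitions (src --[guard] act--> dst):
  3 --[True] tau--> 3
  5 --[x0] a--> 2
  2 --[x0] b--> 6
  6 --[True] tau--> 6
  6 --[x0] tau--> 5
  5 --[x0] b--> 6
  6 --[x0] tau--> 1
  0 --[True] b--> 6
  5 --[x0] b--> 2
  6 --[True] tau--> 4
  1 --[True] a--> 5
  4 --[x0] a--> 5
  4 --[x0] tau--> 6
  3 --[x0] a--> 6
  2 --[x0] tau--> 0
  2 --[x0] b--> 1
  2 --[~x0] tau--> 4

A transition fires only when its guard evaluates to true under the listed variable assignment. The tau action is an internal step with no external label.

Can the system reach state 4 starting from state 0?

After dropping false guards: 16 live edges.
Layer 0: {0}
Layer 1: {6}  total {0,6}
Layer 2: {1,4,5}  total {0,1,4,5,6}
Layer 3: {2}  total {0,1,2,4,5,6}
Reach set: {0,1,2,4,5,6}
Path to 4: b·tau

Answer: REACHABLE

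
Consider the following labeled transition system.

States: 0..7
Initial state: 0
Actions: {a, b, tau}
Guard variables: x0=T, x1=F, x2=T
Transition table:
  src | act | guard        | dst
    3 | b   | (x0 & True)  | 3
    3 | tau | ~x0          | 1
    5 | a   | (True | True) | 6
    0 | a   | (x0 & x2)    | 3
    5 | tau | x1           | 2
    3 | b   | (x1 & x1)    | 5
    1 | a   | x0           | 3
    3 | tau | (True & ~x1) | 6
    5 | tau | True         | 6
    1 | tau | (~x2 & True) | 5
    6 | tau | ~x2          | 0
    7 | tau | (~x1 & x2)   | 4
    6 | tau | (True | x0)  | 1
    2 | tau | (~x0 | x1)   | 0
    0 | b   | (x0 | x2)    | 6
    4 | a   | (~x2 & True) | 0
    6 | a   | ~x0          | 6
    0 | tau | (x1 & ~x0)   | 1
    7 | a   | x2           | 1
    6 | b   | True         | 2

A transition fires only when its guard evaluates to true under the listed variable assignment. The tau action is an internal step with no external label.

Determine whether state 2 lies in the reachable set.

11 transition(s) survive guard evaluation.
L0 = {0}
L1 = {3,6}  cumulative {0,3,6}
L2 = {1,2}  cumulative {0,1,2,3,6}
Reach set: {0,1,2,3,6}
witness 2: b·b

Answer: REACHABLE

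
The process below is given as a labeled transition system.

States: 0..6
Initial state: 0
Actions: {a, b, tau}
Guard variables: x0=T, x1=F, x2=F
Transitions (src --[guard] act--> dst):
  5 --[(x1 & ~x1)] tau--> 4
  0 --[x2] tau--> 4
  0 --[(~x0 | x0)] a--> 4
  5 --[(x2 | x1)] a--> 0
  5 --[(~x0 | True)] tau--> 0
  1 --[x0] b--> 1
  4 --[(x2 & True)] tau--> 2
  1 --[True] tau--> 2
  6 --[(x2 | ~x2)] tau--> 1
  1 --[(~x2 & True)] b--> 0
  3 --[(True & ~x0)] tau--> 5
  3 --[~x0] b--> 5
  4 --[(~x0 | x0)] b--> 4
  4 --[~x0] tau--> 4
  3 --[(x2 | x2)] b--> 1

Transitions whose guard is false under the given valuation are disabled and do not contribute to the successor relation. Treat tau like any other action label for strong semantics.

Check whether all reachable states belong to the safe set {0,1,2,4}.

Answer: INVARIANT HOLDS

Trace:
Safe = {0,1,2,4}
R = {0,4}
  0: ok
  4: ok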